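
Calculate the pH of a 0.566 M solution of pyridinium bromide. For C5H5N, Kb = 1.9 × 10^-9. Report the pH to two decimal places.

pH = 2.76

C5H5NH+ is the conjugate acid of the weak base C5H5N.
Ka = Kw/Kb = 1.0×10^-14 / 1.9 × 10^-9 = 5.26 × 10^-6
From the ICE table, Ka = x²/(0.566 − x) = 5.26 × 10^-6.
Since Ka ≪ C₀, x ≈ √(Ka·C₀) = 1.73 × 10^-3 M.
pH = −log[H+] = −log(1.73 × 10^-3) = 2.76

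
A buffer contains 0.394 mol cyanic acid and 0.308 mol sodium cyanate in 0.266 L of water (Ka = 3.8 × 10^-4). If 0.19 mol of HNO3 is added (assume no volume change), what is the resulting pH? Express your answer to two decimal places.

pH = 2.73

Added H+ converts OCN- to HOCN: HOCN → 0.584 mol, OCN- → 0.118 mol.
pKa = −log(3.8 × 10^-4) = 3.420
pH = pKa + log([A⁻]/[HA]) = 3.420 + log(0.118/0.584) = 3.420 -0.695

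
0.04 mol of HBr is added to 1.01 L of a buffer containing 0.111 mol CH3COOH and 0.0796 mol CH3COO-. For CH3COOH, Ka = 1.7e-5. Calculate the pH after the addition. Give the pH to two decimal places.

Added H+ converts CH3COO- to CH3COOH: CH3COOH → 0.151 mol, CH3COO- → 0.0396 mol.
pKa = −log(1.7 × 10^-5) = 4.770
pH = pKa + log(n_CH3COO-/n_CH3COOH) = 4.770 + log(0.0396/0.151) = 4.770 + (-0.581)

pH = 4.19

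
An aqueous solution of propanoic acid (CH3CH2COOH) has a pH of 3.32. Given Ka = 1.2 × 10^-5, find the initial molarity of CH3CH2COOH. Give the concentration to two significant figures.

C₀ = 2.0 × 10^-2 M

[H+] = 10^(-3.32) = 4.79 × 10^-4 M = x
Ka = x²/(C₀ − x) ⇒ C₀ = x + x²/Ka
C₀ = 4.79 × 10^-4 + (4.79 × 10^-4)²/(1.2 × 10^-5) = 1.96 × 10^-2 M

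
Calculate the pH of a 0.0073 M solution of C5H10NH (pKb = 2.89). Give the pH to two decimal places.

C5H10NH + H2O ⇌ C5H10NH2+ + OH-
Kb = 10^(−2.89) = 1.29 × 10^-3
From the ICE table, Kb = x²/(0.0073 − x) = 1.29 × 10^-3.
x is not negligible relative to C₀; solve x² + 0.00129·x − 9.42e-06 = 0.
x = [−0.00129 + √(0.00129² + 3.77e-05)]/2 = 2.49 × 10^-3 M
pOH = 2.60, so pH = 14.00 − pOH = 11.40

pH = 11.40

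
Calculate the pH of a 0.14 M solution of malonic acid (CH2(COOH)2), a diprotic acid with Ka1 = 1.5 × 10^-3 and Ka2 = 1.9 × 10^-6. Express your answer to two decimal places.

pH = 1.86

Ka1 ≫ Ka2, so treat the first dissociation as the only significant source of H+.
Ka1 = x²/(0.14 − x) = 1.5 × 10^-3
Solving the quadratic: x = (−Ka1 + √(Ka1² + 4·Ka1·C₀))/2 = 1.38 × 10^-2 M
pH = −log(1.38 × 10^-2) = 1.86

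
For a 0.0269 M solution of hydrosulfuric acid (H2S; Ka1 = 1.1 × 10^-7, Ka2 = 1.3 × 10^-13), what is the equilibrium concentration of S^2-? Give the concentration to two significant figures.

1.3 × 10^-13 M

First ionization gives [H+] ≈ [HS-] = 5.44 × 10^-5 M.
Second step: Ka2 = [H+][S^2-]/[HS-] ≈ [S^2-] (since [H+] ≈ [HS-]).
So [S^2-] ≈ Ka2.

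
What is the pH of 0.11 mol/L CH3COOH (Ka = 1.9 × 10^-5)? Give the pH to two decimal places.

CH3COOH ⇌ CH3COO- + H+
Ka = [H+]²/(0.11 − [H+]) = 1.9 × 10^-5
Assume [H+] ≪ 0.11: [H+] ≈ √(1.9 × 10^-5 × 0.11) = 1.45 × 10^-3 M
Check: 1.3% ionized — well under 5%, approximation valid.
pH = −log[H+] = −log(1.45 × 10^-3) = 2.84

pH = 2.84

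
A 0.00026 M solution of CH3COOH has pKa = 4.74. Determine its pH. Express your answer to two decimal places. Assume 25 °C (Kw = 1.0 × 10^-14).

pH = 4.22

CH3COOH ⇌ CH3COO- + H+
Ka = 10^(−4.74) = 1.82 × 10^-5
Let x = [H+] at equilibrium. Ka = x²/(0.00026 − x).
x is not negligible relative to C₀; solve x² + 1.82e-05·x − 4.73e-09 = 0.
x = [−1.82e-05 + √(1.82e-05² + 1.89e-08)]/2 = 6.03 × 10^-5 M
pH = −log(6.03 × 10^-5) = 4.22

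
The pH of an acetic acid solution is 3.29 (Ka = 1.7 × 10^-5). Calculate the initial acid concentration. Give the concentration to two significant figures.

[H+] = 10^(-3.29) = 5.13 × 10^-4 M = x
Ka = x²/(C₀ − x) ⇒ C₀ = x + x²/Ka
C₀ = 5.13 × 10^-4 + (5.13 × 10^-4)²/(1.7 × 10^-5) = 1.60 × 10^-2 M

C₀ = 1.6 × 10^-2 M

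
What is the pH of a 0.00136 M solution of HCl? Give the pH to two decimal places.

pH = 2.87

HCl is a strong acid and dissociates completely, so [H+] = 0.00136 M.
pH = -log(0.00136) = 2.87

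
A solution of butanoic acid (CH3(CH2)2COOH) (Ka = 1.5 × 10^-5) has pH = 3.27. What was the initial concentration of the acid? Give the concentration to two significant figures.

C₀ = 2.0 × 10^-2 M

[H+] = 10^(-3.27) = 5.37 × 10^-4 M = x
Ka = x²/(C₀ − x) ⇒ C₀ = x + x²/Ka
C₀ = 5.37 × 10^-4 + (5.37 × 10^-4)²/(1.5 × 10^-5) = 1.98 × 10^-2 M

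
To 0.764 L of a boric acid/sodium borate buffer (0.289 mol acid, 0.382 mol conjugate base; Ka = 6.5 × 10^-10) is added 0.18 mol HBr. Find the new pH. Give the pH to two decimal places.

After neutralization: n(B(OH)3) = 0.469 mol, n(B(OH)4-) = 0.202 mol.
pKa = −log(6.5 × 10^-10) = 9.187
pH = pKa + log(n_B(OH)4-/n_B(OH)3) = 9.187 + log(0.202/0.469) = 9.187 + (-0.366)

pH = 8.82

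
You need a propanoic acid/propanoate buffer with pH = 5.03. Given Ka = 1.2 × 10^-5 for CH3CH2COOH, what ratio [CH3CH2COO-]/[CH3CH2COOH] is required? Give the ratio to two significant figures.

ratio = 1.3

pKa = -log(1.2 × 10^-5) = 4.921
pH = pKa + log(r) ⇒ log(r) = 5.03 − 4.921 = +0.109
r = [CH3CH2COO-]/[CH3CH2COOH] = 10^(+0.109) = 1.29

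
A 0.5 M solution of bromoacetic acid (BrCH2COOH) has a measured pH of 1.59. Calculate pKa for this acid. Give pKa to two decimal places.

[H+] = 10^(-1.59) = 2.57 × 10^-2 M
At equilibrium [HA] = 0.5 − 2.57 × 10^-2 = 4.74 × 10^-1 M
Ka = [H+][A-]/[HA] = (2.57 × 10^-2)² / 4.74 × 10^-1 = 1.39 × 10^-3
pKa = -log(1.39 × 10^-3) = 2.86

pKa = 2.86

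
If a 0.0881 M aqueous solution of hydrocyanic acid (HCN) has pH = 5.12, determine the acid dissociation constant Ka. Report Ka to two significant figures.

[H+] = 10^(-5.12) = 7.59 × 10^-6 M
At equilibrium [HA] = 0.0881 − 7.59 × 10^-6 = 8.81 × 10^-2 M
Ka = [H+][A-]/[HA] = (7.59 × 10^-6)² / 8.81 × 10^-2 = 6.5 × 10^-10

Ka = 6.5 × 10^-10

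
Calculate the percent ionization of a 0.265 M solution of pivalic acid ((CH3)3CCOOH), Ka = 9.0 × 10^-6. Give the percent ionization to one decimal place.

0.6%

(CH3)3CCOOH ⇌ (CH3)3CCOO- + H+; let x = [H+] at equilibrium.
x ≈ √(Ka·C₀) = √(9.0 × 10^-6 × 0.265) = 1.54 × 10^-3 M
Fraction ionized = 1.54 × 10^-3 / 0.265 = 0.0058 → 0.6%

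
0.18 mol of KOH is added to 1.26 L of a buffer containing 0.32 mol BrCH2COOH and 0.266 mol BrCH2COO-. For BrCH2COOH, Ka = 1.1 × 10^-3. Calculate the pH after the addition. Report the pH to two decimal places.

OH- converts BrCH2COOH to BrCH2COO-: BrCH2COOH → 0.14 mol, BrCH2COO- → 0.446 mol.
pKa = −log(1.1 × 10^-3) = 2.959
pH = pKa + log(n_BrCH2COO-/n_BrCH2COOH) = 2.959 + log(0.446/0.14) = 2.959 + (+0.503)

pH = 3.46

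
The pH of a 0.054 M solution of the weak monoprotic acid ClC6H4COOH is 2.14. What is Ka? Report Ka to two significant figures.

Ka = 1.1 × 10^-3

[H+] = 10^(-2.14) = 7.24 × 10^-3 M
At equilibrium [HA] = 0.054 − 7.24 × 10^-3 = 4.68 × 10^-2 M
Ka = [H+][A-]/[HA] = (7.24 × 10^-3)² / 4.68 × 10^-2 = 1.1 × 10^-3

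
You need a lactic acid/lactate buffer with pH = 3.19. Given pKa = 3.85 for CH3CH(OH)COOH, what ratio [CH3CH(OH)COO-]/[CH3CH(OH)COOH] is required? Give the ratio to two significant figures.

ratio = 0.22

pH = pKa + log(r) ⇒ log(r) = 3.19 − 3.85 = -0.66
r = [CH3CH(OH)COO-]/[CH3CH(OH)COOH] = 10^(-0.66) = 0.219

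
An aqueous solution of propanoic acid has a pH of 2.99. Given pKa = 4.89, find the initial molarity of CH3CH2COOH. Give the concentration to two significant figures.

C₀ = 8.2 × 10^-2 M

[H+] = 10^(-2.99) = 1.02 × 10^-3 M = x
Ka = 10^(−4.89) = 1.29 × 10^-5
Ka = x²/(C₀ − x) ⇒ C₀ = x + x²/Ka
C₀ = 1.02 × 10^-3 + (1.02 × 10^-3)²/(1.29 × 10^-5) = 8.17 × 10^-2 M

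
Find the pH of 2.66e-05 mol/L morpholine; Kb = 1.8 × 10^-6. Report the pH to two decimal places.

C4H8ONH + H2O ⇌ C4H8ONH2+ + OH-
Kb = [OH-]²/(2.66e-05 − [OH-]) = 1.8 × 10^-6
Here C₀/Kb ≈ 14.8, so the small-[OH-] approximation fails. Use the quadratic:
[OH-] = [−1.8e-06 + √(1.8e-06² + 1.92e-10)]/2 = 6.08 × 10^-6 M
pOH = 5.22, so pH = 14.00 − pOH = 8.78

pH = 8.78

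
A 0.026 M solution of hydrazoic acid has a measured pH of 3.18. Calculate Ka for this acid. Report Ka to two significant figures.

Ka = 1.7 × 10^-5

[H+] = 10^(-3.18) = 6.61 × 10^-4 M
At equilibrium [HA] = 0.026 − 6.61 × 10^-4 = 2.53 × 10^-2 M
Ka = [H+][A-]/[HA] = (6.61 × 10^-4)² / 2.53 × 10^-2 = 1.7 × 10^-5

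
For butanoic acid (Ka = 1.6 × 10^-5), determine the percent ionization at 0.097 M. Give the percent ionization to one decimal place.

1.3%

CH3(CH2)2COOH ⇌ CH3(CH2)2COO- + H+; let x = [H+] at equilibrium.
x ≈ √(Ka·C₀) = √(1.6 × 10^-5 × 0.097) = 1.25 × 10^-3 M
% ionization = x/C₀ × 100% = 1.25 × 10^-3/0.097 × 100% = 1.3%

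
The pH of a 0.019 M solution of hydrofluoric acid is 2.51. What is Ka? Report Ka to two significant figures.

[H+] = 10^(-2.51) = 3.09 × 10^-3 M
At equilibrium [HA] = 0.019 − 3.09 × 10^-3 = 1.59 × 10^-2 M
Ka = [H+][A-]/[HA] = (3.09 × 10^-3)² / 1.59 × 10^-2 = 6.0 × 10^-4

Ka = 6.0 × 10^-4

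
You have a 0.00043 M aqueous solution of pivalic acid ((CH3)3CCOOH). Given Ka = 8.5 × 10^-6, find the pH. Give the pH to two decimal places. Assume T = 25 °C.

pH = 4.25

(CH3)3CCOOH ⇌ (CH3)3CCOO- + H+
From the ICE table, Ka = [H+]²/(0.00043 − [H+]) = 8.5 × 10^-6.
[H+] is not negligible relative to C₀; solve [H+]² + 8.5e-06·[H+] − 3.65e-09 = 0.
[H+] = [−8.5e-06 + √(8.5e-06² + 1.46e-08)]/2 = 5.64 × 10^-5 M
pH = −log(5.64 × 10^-5) = 4.25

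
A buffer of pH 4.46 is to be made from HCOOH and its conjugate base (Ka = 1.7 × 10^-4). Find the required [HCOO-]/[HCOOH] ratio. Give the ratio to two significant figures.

pKa = -log(1.7 × 10^-4) = 3.770
pH = pKa + log(r) ⇒ log(r) = 4.46 − 3.770 = +0.690
r = [HCOO-]/[HCOOH] = 10^(+0.690) = 4.9

ratio = 4.9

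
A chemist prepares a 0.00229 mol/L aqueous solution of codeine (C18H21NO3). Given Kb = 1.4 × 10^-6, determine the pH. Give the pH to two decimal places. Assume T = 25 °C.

pH = 9.75

C18H21NO3 + H2O ⇌ C18H22NO3+ + OH-
From the ICE table, Kb = [OH-]²/(0.00229 − [OH-]) = 1.4 × 10^-6.
Assume [OH-] ≪ 0.00229: [OH-] ≈ √(1.4 × 10^-6 × 0.00229) = 5.66 × 10^-5 M
Check: 2.5% ionized — well under 5%, approximation valid.
pOH = 4.25, so pH = 14.00 − pOH = 9.75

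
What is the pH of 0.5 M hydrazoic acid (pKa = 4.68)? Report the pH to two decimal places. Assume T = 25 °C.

HN3 ⇌ N3- + H+
Ka = 10^(−4.68) = 2.09 × 10^-5
Ka = x²/(0.5 − x) = 2.09 × 10^-5
Neglecting x in the denominator: x = √(2.09 × 10^-5 × 0.5) = 3.23 × 10^-3 M
(x/C₀ = 0.65% < 5%, so the approximation holds.)
pH = −log[H+] = −log(3.23 × 10^-3) = 2.49

pH = 2.49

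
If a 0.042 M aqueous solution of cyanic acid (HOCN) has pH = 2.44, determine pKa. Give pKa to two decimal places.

pKa = 3.46

[H+] = 10^(-2.44) = 3.63 × 10^-3 M
At equilibrium [HA] = 0.042 − 3.63 × 10^-3 = 3.84 × 10^-2 M
Ka = [H+][A-]/[HA] = (3.63 × 10^-3)² / 3.84 × 10^-2 = 3.43 × 10^-4
pKa = -log(3.43 × 10^-4) = 3.46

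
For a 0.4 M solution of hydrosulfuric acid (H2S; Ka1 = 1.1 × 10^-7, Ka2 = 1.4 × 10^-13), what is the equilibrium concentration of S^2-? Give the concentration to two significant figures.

First ionization gives [H+] ≈ [HS-] = 2.10 × 10^-4 M.
Second step: Ka2 = [H+][S^2-]/[HS-] ≈ [S^2-] (since [H+] ≈ [HS-]).
So [S^2-] ≈ Ka2.

1.4 × 10^-13 M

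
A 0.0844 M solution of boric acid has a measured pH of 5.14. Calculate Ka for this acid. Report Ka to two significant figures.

[H+] = 10^(-5.14) = 7.24 × 10^-6 M
At equilibrium [HA] = 0.0844 − 7.24 × 10^-6 = 8.44 × 10^-2 M
Ka = [H+][A-]/[HA] = (7.24 × 10^-6)² / 8.44 × 10^-2 = 6.2 × 10^-10

Ka = 6.2 × 10^-10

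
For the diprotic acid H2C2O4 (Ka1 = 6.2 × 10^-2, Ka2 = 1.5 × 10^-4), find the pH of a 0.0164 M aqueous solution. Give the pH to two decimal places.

pH = 1.87

Since Ka1 ≫ Ka2, the first ionization dominates [H+].
Ka1 = x²/(0.0164 − x) = 6.2 × 10^-2
Solving the quadratic: x = (−Ka1 + √(Ka1² + 4·Ka1·C₀))/2 = 1.35 × 10^-2 M
pH = −log(1.35 × 10^-2) = 1.87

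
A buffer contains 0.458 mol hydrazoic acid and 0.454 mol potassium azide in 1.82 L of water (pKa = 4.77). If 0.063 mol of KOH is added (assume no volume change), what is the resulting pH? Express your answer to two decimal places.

pH = 4.89

OH- converts HN3 to N3-: HN3 → 0.395 mol, N3- → 0.517 mol.
pH = pKa + log(n_N3-/n_HN3) = 4.77 + log(0.517/0.395) = 4.77 + (+0.117)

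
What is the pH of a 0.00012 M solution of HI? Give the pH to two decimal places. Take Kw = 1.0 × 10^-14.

pH = 3.92

HI is a strong acid and dissociates completely, so [H+] = 0.00012 M.
pH = -log(0.00012) = 3.92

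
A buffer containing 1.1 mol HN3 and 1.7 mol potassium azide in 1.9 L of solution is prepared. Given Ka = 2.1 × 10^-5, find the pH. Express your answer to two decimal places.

pKa = −log(2.1 × 10^-5) = 4.678
pH = pKa + log([A⁻]/[HA]) = 4.678 + log(1.7/1.1)
pH = 4.678 + (+0.189) = 4.87

pH = 4.87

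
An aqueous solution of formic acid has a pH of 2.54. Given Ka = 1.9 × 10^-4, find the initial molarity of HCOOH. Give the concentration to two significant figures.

[H+] = 10^(-2.54) = 2.88 × 10^-3 M = x
Ka = x²/(C₀ − x) ⇒ C₀ = x + x²/Ka
C₀ = 2.88 × 10^-3 + (2.88 × 10^-3)²/(1.9 × 10^-4) = 4.65 × 10^-2 M

C₀ = 4.7 × 10^-2 M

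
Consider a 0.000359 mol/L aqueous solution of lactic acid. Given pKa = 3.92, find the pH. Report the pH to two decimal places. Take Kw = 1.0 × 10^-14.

CH3CH(OH)COOH ⇌ CH3CH(OH)COO- + H+
Ka = 10^(−3.92) = 1.20 × 10^-4
From the ICE table, Ka = x²/(0.000359 − x) = 1.20 × 10^-4.
x is not negligible relative to C₀; solve x² + 0.00012·x − 4.31e-08 = 0.
x = [−0.00012 + √(0.00012² + 1.72e-07)]/2 = 1.56 × 10^-4 M
pH = −log[H+] = −log(1.56 × 10^-4) = 3.81

pH = 3.81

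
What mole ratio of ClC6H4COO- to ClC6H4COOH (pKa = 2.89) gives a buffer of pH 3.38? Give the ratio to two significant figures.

pH = pKa + log(r) ⇒ log(r) = 3.38 − 2.89 = +0.49
r = [ClC6H4COO-]/[ClC6H4COOH] = 10^(+0.49) = 3.09

ratio = 3.1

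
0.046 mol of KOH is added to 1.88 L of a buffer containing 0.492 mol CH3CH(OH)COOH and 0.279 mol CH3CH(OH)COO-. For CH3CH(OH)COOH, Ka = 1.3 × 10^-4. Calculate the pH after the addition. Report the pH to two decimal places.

pH = 3.75

After neutralization: n(CH3CH(OH)COOH) = 0.446 mol, n(CH3CH(OH)COO-) = 0.325 mol.
pKa = −log(1.3 × 10^-4) = 3.886
Henderson–Hasselbalch with mole ratio 0.325/0.446: pH = 3.886 + (-0.137)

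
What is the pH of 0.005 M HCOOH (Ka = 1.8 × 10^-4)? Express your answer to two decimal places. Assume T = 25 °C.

HCOOH ⇌ HCOO- + H+
From the ICE table, Ka = x²/(0.005 − x) = 1.8 × 10^-4.
x is not negligible relative to C₀; solve x² + 0.00018·x − 9e-07 = 0.
x = (−Ka + √(Ka² + 4·Ka·C₀))/2 = 8.63 × 10^-4 M
pH = −log[H+] = −log(8.63 × 10^-4) = 3.06

pH = 3.06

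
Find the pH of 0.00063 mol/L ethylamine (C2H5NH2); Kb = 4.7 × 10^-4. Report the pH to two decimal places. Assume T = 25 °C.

C2H5NH2 + H2O ⇌ C2H5NH3+ + OH-
Kb = x²/(0.00063 − x) = 4.7 × 10^-4
Here C₀/Kb ≈ 1.34, so the small-x approximation fails. Use the quadratic:
x = (−Kb + √(Kb² + 4·Kb·C₀))/2 = 3.58 × 10^-4 M
pOH = 3.45, so pH = 14.00 − pOH = 10.55

pH = 10.55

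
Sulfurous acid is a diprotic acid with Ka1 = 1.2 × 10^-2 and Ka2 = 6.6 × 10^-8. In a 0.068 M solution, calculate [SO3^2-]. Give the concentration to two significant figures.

First ionization gives [H+] ≈ [HSO3-] = 2.32 × 10^-2 M.
Second step: Ka2 = [H+][SO3^2-]/[HSO3-] ≈ [SO3^2-] (since [H+] ≈ [HSO3-]).
So [SO3^2-] ≈ Ka2.

6.6 × 10^-8 M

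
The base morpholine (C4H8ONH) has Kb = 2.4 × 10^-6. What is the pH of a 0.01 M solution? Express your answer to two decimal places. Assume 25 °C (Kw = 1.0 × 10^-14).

C4H8ONH + H2O ⇌ C4H8ONH2+ + OH-
Kb = [OH-]²/(0.01 − [OH-]) = 2.4 × 10^-6
Assume [OH-] ≪ 0.01: [OH-] ≈ √(2.4 × 10^-6 × 0.01) = 1.55 × 10^-4 M
pOH = 3.81, so pH = 14.00 − pOH = 10.19

pH = 10.19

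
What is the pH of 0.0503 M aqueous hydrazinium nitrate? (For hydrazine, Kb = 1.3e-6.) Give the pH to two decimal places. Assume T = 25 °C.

N2H5+ is the conjugate acid of the weak base N2H4.
Ka = Kw/Kb = 1.0×10^-14 / 1.3 × 10^-6 = 7.69 × 10^-9
From the ICE table, Ka = [H+]²/(0.0503 − [H+]) = 7.69 × 10^-9.
Assume [H+] ≪ 0.0503: [H+] ≈ √(7.69 × 10^-9 × 0.0503) = 1.97 × 10^-5 M
pH = −log(1.97 × 10^-5) = 4.71

pH = 4.71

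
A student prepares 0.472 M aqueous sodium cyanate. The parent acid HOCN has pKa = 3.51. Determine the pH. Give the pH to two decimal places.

pH = 8.59

OCN- is the conjugate base of the weak acid HOCN.
Ka = 10^(−3.51) = 3.09 × 10^-4
Kb = Kw/Ka = 1.0×10^-14 / 3.09 × 10^-4 = 3.24 × 10^-11
From the ICE table, Kb = [OH-]²/(0.472 − [OH-]) = 3.24 × 10^-11.
Neglecting [OH-] in the denominator: [OH-] = √(3.24 × 10^-11 × 0.472) = 3.91 × 10^-6 M
([OH-]/C₀ = 0.00083% < 5%, so the approximation holds.)
pOH = 5.41, so pH = 14.00 − pOH = 8.59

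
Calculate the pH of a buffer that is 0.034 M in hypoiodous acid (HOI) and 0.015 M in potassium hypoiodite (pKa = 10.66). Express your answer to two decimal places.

Henderson–Hasselbalch: pH = pKa + log([OI-]/[HOI]) = 10.66 + log(0.015/0.034)
pH = 10.66 + (-0.355) = 10.30

pH = 10.30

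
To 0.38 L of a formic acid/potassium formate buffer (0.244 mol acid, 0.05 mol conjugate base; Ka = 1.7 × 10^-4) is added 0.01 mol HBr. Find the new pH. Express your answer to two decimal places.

pH = 2.97

Added H+ converts HCOO- to HCOOH: HCOOH → 0.254 mol, HCOO- → 0.04 mol.
pKa = −log(1.7 × 10^-4) = 3.770
pH = pKa + log(n_HCOO-/n_HCOOH) = 3.770 + log(0.04/0.254) = 3.770 + (-0.803)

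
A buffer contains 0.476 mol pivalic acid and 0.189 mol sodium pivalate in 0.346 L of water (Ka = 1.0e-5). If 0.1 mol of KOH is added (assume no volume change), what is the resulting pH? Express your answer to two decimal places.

After neutralization: n((CH3)3CCOOH) = 0.376 mol, n((CH3)3CCOO-) = 0.289 mol.
pKa = −log(1.0 × 10^-5) = 5.000
Henderson–Hasselbalch with mole ratio 0.289/0.376: pH = 5.000 + (-0.114)

pH = 4.89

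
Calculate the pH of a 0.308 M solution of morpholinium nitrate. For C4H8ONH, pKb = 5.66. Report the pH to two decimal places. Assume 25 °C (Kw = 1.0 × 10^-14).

C4H8ONH2+ is the conjugate acid of the weak base C4H8ONH.
Kb = 10^(−5.66) = 2.19 × 10^-6
Ka = Kw/Kb = 1.0×10^-14 / 2.19 × 10^-6 = 4.57 × 10^-9
From the ICE table, Ka = [H+]²/(0.308 − [H+]) = 4.57 × 10^-9.
Assume [H+] ≪ 0.308: [H+] ≈ √(4.57 × 10^-9 × 0.308) = 3.75 × 10^-5 M
pH = −log(3.75 × 10^-5) = 4.43

pH = 4.43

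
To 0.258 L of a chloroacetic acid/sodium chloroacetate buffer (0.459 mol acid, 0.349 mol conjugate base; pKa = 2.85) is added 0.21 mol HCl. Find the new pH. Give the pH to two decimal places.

Added H+ converts ClCH2COO- to ClCH2COOH: ClCH2COOH → 0.669 mol, ClCH2COO- → 0.139 mol.
pH = pKa + log(n_ClCH2COO-/n_ClCH2COOH) = 2.85 + log(0.139/0.669) = 2.85 + (-0.682)

pH = 2.17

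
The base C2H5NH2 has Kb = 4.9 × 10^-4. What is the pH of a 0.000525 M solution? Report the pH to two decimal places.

C2H5NH2 + H2O ⇌ C2H5NH3+ + OH-
From the ICE table, Kb = x²/(0.000525 − x) = 4.9 × 10^-4.
Here C₀/Kb ≈ 1.07, so the small-x approximation fails. Use the quadratic:
x = (−Kb + √(Kb² + 4·Kb·C₀))/2 = 3.18 × 10^-4 M
pOH = −log(3.18 × 10^-4) = 3.50; pH = 14.00 − 3.50 = 10.50

pH = 10.50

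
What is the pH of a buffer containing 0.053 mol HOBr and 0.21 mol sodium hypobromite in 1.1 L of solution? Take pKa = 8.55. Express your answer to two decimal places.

pH = pKa + log([A⁻]/[HA]) = 8.55 + log(0.21/0.053)
pH = 8.55 + (+0.598) = 9.15

pH = 9.15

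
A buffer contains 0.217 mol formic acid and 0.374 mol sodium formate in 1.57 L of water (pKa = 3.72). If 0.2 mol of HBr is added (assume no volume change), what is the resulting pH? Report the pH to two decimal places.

Added H+ converts HCOO- to HCOOH: HCOOH → 0.417 mol, HCOO- → 0.174 mol.
pH = pKa + log([A⁻]/[HA]) = 3.72 + log(0.174/0.417) = 3.72 -0.380

pH = 3.34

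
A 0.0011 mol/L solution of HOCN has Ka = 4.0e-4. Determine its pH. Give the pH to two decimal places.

HOCN ⇌ OCN- + H+
Let x = [H+] at equilibrium. Ka = x²/(0.0011 − x).
The 5% rule fails; solving x² + Ka·x − Ka·C₀ = 0 exactly:
x = (−Ka + √(Ka² + 4·Ka·C₀))/2 = 4.93 × 10^-4 M
pH = −log[H+] = −log(4.93 × 10^-4) = 3.31

pH = 3.31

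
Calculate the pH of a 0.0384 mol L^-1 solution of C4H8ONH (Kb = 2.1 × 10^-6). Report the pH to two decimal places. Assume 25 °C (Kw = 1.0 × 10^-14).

pH = 10.45

C4H8ONH + H2O ⇌ C4H8ONH2+ + OH-
Kb = [OH-]²/(0.0384 − [OH-]) = 2.1 × 10^-6
Since Kb ≪ C₀, [OH-] ≈ √(Kb·C₀) = 2.84 × 10^-4 M.
Check: 0.74% ionized — well under 5%, approximation valid.
pOH = 3.55, so pH = 14.00 − pOH = 10.45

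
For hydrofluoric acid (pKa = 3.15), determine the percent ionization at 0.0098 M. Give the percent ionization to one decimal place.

HF ⇌ F- + H+; let x = [H+] at equilibrium.
Ka = 10^(−3.15) = 7.08 × 10^-4
Ka = x²/(C₀ − x); solving the quadratic gives x = 2.30 × 10^-3 M.
Fraction ionized = 2.30 × 10^-3 / 0.0098 = 0.2347 → 23.5%

23.5%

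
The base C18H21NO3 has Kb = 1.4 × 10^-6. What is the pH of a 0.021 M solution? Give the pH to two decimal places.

C18H21NO3 + H2O ⇌ C18H22NO3+ + OH-
Kb = [OH-]²/(0.021 − [OH-]) = 1.4 × 10^-6
Neglecting [OH-] in the denominator: [OH-] = √(1.4 × 10^-6 × 0.021) = 1.71 × 10^-4 M
pOH = −log(1.71 × 10^-4) = 3.77; pH = 14.00 − 3.77 = 10.23

pH = 10.23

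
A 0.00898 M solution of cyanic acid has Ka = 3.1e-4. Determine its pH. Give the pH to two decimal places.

pH = 2.82

HOCN ⇌ OCN- + H+
Ka = [H+]²/(0.00898 − [H+]) = 3.1 × 10^-4
Here C₀/Ka ≈ 29, so the small-[H+] approximation fails. Use the quadratic:
[H+] = (−Ka + √(Ka² + 4·Ka·C₀))/2 = 1.52 × 10^-3 M
pH = −log(1.52 × 10^-3) = 2.82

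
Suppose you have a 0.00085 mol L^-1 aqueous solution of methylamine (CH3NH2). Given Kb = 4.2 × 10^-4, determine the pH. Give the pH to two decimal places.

pH = 10.63

CH3NH2 + H2O ⇌ CH3NH3+ + OH-
Kb = [OH-]²/(0.00085 − [OH-]) = 4.2 × 10^-4
[OH-] is not negligible relative to C₀; solve [OH-]² + 0.00042·[OH-] − 3.57e-07 = 0.
[OH-] = [−0.00042 + √(0.00042² + 1.43e-06)]/2 = 4.23 × 10^-4 M
pOH = 3.37, so pH = 14.00 − pOH = 10.63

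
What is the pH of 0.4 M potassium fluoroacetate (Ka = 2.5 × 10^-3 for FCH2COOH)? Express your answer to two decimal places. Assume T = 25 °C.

FCH2COO- is the conjugate base of the weak acid FCH2COOH.
Kb = Kw/Ka = 1.0×10^-14 / 2.5 × 10^-3 = 4.00 × 10^-12
From the ICE table, Kb = [OH-]²/(0.4 − [OH-]) = 4.00 × 10^-12.
Neglecting [OH-] in the denominator: [OH-] = √(4.00 × 10^-12 × 0.4) = 1.26 × 10^-6 M
Check: 0.00032% ionized — well under 5%, approximation valid.
pOH = 5.90, so pH = 14.00 − pOH = 8.10

pH = 8.10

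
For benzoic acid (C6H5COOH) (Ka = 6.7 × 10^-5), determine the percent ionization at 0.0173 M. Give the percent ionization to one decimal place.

6.0%

C6H5COOH ⇌ C6H5COO- + H+; let x = [H+] at equilibrium.
Ka = x²/(C₀ − x); solving the quadratic gives x = 1.04 × 10^-3 M.
% ionization = x/C₀ × 100% = 1.04 × 10^-3/0.0173 × 100% = 6.0%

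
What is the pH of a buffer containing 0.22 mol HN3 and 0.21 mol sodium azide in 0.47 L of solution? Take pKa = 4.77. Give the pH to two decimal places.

Henderson–Hasselbalch: pH = pKa + log([N3-]/[HN3]) = 4.77 + log(0.21/0.22)
pH = 4.77 + (-0.020) = 4.75

pH = 4.75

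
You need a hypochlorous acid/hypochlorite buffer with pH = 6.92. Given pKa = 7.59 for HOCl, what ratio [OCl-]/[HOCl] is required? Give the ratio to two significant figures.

ratio = 0.21

pH = pKa + log(r) ⇒ log(r) = 6.92 − 7.59 = -0.67
r = [OCl-]/[HOCl] = 10^(-0.67) = 0.214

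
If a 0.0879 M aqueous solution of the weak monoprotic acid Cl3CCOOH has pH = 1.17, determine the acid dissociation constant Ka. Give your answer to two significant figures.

Ka = 2.3 × 10^-1

[H+] = 10^(-1.17) = 6.76 × 10^-2 M
At equilibrium [HA] = 0.0879 − 6.76 × 10^-2 = 2.03 × 10^-2 M
Ka = [H+][A-]/[HA] = (6.76 × 10^-2)² / 2.03 × 10^-2 = 2.3 × 10^-1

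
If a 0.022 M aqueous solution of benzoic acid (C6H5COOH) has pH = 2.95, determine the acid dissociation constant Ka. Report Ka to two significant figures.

Ka = 6.0 × 10^-5

[H+] = 10^(-2.95) = 1.12 × 10^-3 M
At equilibrium [HA] = 0.022 − 1.12 × 10^-3 = 2.09 × 10^-2 M
Ka = [H+][A-]/[HA] = (1.12 × 10^-3)² / 2.09 × 10^-2 = 6.0 × 10^-5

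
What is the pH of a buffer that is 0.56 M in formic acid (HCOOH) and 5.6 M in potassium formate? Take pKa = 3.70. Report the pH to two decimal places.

pH = pKa + log([A⁻]/[HA]) = 3.70 + log(5.6/0.56)
pH = 3.70 + (+1.000) = 4.70

pH = 4.70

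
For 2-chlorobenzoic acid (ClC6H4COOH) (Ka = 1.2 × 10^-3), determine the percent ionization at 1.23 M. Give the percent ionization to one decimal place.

3.1%

ClC6H4COOH ⇌ ClC6H4COO- + H+; let x = [H+] at equilibrium.
x ≈ √(Ka·C₀) = √(1.2 × 10^-3 × 1.23) = 3.84 × 10^-2 M
Fraction ionized = 3.84 × 10^-2 / 1.23 = 0.0312 → 3.1%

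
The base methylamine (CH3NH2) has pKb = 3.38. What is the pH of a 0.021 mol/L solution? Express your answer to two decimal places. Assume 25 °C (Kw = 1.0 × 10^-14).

CH3NH2 + H2O ⇌ CH3NH3+ + OH-
Kb = 10^(−3.38) = 4.17 × 10^-4
From the ICE table, Kb = [OH-]²/(0.021 − [OH-]) = 4.17 × 10^-4.
Here C₀/Kb ≈ 50.4, so the small-[OH-] approximation fails. Use the quadratic:
[OH-] = [−0.000417 + √(0.000417² + 3.5e-05)]/2 = 2.76 × 10^-3 M
pOH = 2.56, so pH = 14.00 − pOH = 11.44

pH = 11.44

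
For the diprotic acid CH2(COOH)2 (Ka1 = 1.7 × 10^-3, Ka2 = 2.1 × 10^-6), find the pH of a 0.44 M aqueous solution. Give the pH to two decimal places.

pH = 1.58

Since Ka1 ≫ Ka2, the first ionization dominates [H+].
Ka1 = x²/(0.44 − x) = 1.7 × 10^-3
Solving the quadratic: x = (−Ka1 + √(Ka1² + 4·Ka1·C₀))/2 = 2.65 × 10^-2 M
pH = −log(2.65 × 10^-2) = 1.58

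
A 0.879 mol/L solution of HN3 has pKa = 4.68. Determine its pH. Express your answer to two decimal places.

HN3 ⇌ N3- + H+
Ka = 10^(−4.68) = 2.09 × 10^-5
Let x = [H+] at equilibrium. Ka = x²/(0.879 − x).
Assume x ≪ 0.879: x ≈ √(2.09 × 10^-5 × 0.879) = 4.29 × 10^-3 M
(x/C₀ = 0.49% < 5%, so the approximation holds.)
pH = −log[H+] = −log(4.29 × 10^-3) = 2.37

pH = 2.37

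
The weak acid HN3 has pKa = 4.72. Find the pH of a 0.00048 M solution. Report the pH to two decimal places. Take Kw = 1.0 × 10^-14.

pH = 4.06

HN3 ⇌ N3- + H+
Ka = 10^(−4.72) = 1.91 × 10^-5
Let x = [H+] at equilibrium. Ka = x²/(0.00048 − x).
The 5% rule fails; solving x² + Ka·x − Ka·C₀ = 0 exactly:
x = (−Ka + √(Ka² + 4·Ka·C₀))/2 = 8.67 × 10^-5 M
pH = −log(8.67 × 10^-5) = 4.06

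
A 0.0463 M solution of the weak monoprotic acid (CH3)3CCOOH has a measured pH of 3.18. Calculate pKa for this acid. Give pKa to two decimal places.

pKa = 5.02

[H+] = 10^(-3.18) = 6.61 × 10^-4 M
At equilibrium [HA] = 0.0463 − 6.61 × 10^-4 = 4.56 × 10^-2 M
Ka = [H+][A-]/[HA] = (6.61 × 10^-4)² / 4.56 × 10^-2 = 9.58 × 10^-6
pKa = -log(9.58 × 10^-6) = 5.02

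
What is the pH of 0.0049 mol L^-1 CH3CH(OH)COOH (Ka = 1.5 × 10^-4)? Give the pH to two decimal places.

pH = 3.10

CH3CH(OH)COOH ⇌ CH3CH(OH)COO- + H+
Let x = [H+] at equilibrium. Ka = x²/(0.0049 − x).
x is not negligible relative to C₀; solve x² + 0.00015·x − 7.35e-07 = 0.
x = [−0.00015 + √(0.00015² + 2.94e-06)]/2 = 7.86 × 10^-4 M
pH = −log[H+] = −log(7.86 × 10^-4) = 3.10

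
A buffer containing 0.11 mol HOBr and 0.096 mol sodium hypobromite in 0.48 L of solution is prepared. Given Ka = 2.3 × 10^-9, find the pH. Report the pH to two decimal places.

pH = 8.58

pKa = −log(2.3 × 10^-9) = 8.638
Henderson–Hasselbalch: pH = pKa + log([OBr-]/[HOBr]) = 8.638 + log(0.096/0.11)
pH = 8.638 + (-0.059) = 8.58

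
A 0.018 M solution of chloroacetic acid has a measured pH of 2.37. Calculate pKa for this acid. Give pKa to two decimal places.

pKa = 2.88

[H+] = 10^(-2.37) = 4.27 × 10^-3 M
At equilibrium [HA] = 0.018 − 4.27 × 10^-3 = 1.37 × 10^-2 M
Ka = [H+][A-]/[HA] = (4.27 × 10^-3)² / 1.37 × 10^-2 = 1.33 × 10^-3
pKa = -log(1.33 × 10^-3) = 2.88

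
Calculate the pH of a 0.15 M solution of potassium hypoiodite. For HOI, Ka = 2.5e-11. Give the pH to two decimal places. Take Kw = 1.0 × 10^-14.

OI- is the conjugate base of the weak acid HOI.
Kb = Kw/Ka = 1.0×10^-14 / 2.5 × 10^-11 = 4.00 × 10^-4
From the ICE table, Kb = [OH-]²/(0.15 − [OH-]) = 4.00 × 10^-4.
Here C₀/Kb ≈ 375, so the small-[OH-] approximation fails. Use the quadratic:
[OH-] = [−0.0004 + √(0.0004² + 0.00024)]/2 = 7.55 × 10^-3 M
pOH = 2.12, so pH = 14.00 − pOH = 11.88

pH = 11.88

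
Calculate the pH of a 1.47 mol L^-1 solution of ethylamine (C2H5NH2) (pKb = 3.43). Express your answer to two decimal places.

pH = 12.37

C2H5NH2 + H2O ⇌ C2H5NH3+ + OH-
Kb = 10^(−3.43) = 3.72 × 10^-4
Let x = [OH-] at equilibrium. Kb = x²/(1.47 − x).
Neglecting x in the denominator: x = √(3.72 × 10^-4 × 1.47) = 2.34 × 10^-2 M
pOH = −log(2.34 × 10^-2) = 1.63; pH = 14.00 − 1.63 = 12.37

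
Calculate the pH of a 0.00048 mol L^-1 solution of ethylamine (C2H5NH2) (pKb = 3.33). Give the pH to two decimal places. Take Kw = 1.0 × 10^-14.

C2H5NH2 + H2O ⇌ C2H5NH3+ + OH-
Kb = 10^(−3.33) = 4.68 × 10^-4
From the ICE table, Kb = x²/(0.00048 − x) = 4.68 × 10^-4.
The 5% rule fails; solving x² + Kb·x − Kb·C₀ = 0 exactly:
x = [−0.000468 + √(0.000468² + 8.99e-07)]/2 = 2.95 × 10^-4 M
pOH = −log(2.95 × 10^-4) = 3.53; pH = 14.00 − 3.53 = 10.47

pH = 10.47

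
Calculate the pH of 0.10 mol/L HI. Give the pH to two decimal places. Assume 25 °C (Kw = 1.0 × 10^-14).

pH = 1.00

HI is a strong acid and dissociates completely, so [H+] = 0.10 M.
pH = -log(0.1) = 1.00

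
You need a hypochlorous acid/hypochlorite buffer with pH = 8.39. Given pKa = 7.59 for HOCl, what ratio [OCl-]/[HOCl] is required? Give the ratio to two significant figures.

pH = pKa + log(r) ⇒ log(r) = 8.39 − 7.59 = +0.80
r = [OCl-]/[HOCl] = 10^(+0.80) = 6.31

ratio = 6.3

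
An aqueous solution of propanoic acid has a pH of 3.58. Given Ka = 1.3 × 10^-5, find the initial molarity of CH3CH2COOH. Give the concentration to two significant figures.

[H+] = 10^(-3.58) = 2.63 × 10^-4 M = x
Ka = x²/(C₀ − x) ⇒ C₀ = x + x²/Ka
C₀ = 2.63 × 10^-4 + (2.63 × 10^-4)²/(1.3 × 10^-5) = 5.58 × 10^-3 M

C₀ = 5.6 × 10^-3 M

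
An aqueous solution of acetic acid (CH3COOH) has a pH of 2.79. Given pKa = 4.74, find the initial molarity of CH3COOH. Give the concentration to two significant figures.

[H+] = 10^(-2.79) = 1.62 × 10^-3 M = x
Ka = 10^(−4.74) = 1.82 × 10^-5
Ka = x²/(C₀ − x) ⇒ C₀ = x + x²/Ka
C₀ = 1.62 × 10^-3 + (1.62 × 10^-3)²/(1.82 × 10^-5) = 1.46 × 10^-1 M

C₀ = 1.5 × 10^-1 M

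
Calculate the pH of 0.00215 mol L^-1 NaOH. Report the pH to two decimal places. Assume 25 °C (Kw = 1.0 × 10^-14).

pH = 11.33

NaOH is a strong base; [OH-] = 0.00215 M.
pOH = -log(0.00215) = 2.67
pH = 14.00 - 2.67 = 11.33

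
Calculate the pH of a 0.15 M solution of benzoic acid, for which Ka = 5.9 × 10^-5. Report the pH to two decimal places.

C6H5COOH ⇌ C6H5COO- + H+
Let x = [H+] at equilibrium. Ka = x²/(0.15 − x).
Assume x ≪ 0.15: x ≈ √(5.9 × 10^-5 × 0.15) = 2.97 × 10^-3 M
(x/C₀ = 2% < 5%, so the approximation holds.)
pH = −log(2.97 × 10^-3) = 2.53

pH = 2.53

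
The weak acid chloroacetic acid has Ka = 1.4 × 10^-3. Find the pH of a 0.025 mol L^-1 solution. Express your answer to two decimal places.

ClCH2COOH ⇌ ClCH2COO- + H+
Ka = x²/(0.025 − x) = 1.4 × 10^-3
x is not negligible relative to C₀; solve x² + 0.0014·x − 3.5e-05 = 0.
x = [−0.0014 + √(0.0014² + 0.00014)]/2 = 5.26 × 10^-3 M
pH = −log(5.26 × 10^-3) = 2.28

pH = 2.28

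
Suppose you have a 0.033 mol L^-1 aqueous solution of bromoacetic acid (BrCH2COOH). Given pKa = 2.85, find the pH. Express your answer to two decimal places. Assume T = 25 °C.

pH = 2.21

BrCH2COOH ⇌ BrCH2COO- + H+
Ka = 10^(−2.85) = 1.41 × 10^-3
Ka = x²/(0.033 − x) = 1.41 × 10^-3
x is not negligible relative to C₀; solve x² + 0.00141·x − 4.65e-05 = 0.
x = [−0.00141 + √(0.00141² + 0.000186)]/2 = 6.15 × 10^-3 M
pH = −log[H+] = −log(6.15 × 10^-3) = 2.21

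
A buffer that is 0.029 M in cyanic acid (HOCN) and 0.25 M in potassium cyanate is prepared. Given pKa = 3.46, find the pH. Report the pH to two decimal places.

pH = pKa + log([A⁻]/[HA]) = 3.46 + log(0.25/0.029)
pH = 3.46 + (+0.936) = 4.40

pH = 4.40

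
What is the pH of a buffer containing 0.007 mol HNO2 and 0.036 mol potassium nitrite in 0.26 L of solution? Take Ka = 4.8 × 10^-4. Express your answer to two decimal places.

pH = 4.03

pKa = −log(4.8 × 10^-4) = 3.319
Using pH = pKa + log([base]/[acid]) with [base]/[acid] = 0.036/0.007:
pH = 3.319 + (+0.711) = 4.03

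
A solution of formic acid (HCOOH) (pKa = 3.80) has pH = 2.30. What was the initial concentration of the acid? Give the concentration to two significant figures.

[H+] = 10^(-2.30) = 5.01 × 10^-3 M = x
Ka = 10^(−3.80) = 1.58 × 10^-4
Ka = x²/(C₀ − x) ⇒ C₀ = x + x²/Ka
C₀ = 5.01 × 10^-3 + (5.01 × 10^-3)²/(1.58 × 10^-4) = 1.64 × 10^-1 M

C₀ = 1.6 × 10^-1 M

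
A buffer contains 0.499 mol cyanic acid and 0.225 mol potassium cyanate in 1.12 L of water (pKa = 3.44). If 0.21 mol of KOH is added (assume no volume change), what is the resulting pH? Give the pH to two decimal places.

After neutralization: n(HOCN) = 0.289 mol, n(OCN-) = 0.435 mol.
Henderson–Hasselbalch with mole ratio 0.435/0.289: pH = 3.44 + (+0.178)

pH = 3.62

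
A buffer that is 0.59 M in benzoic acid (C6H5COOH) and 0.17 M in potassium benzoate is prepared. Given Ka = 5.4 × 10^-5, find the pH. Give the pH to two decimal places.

pKa = −log(5.4 × 10^-5) = 4.268
pH = pKa + log([A⁻]/[HA]) = 4.268 + log(0.17/0.59)
pH = 4.268 + (-0.540) = 3.73

pH = 3.73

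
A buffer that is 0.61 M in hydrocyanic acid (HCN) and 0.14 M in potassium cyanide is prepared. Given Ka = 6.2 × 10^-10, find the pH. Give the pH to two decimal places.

pH = 8.57

pKa = −log(6.2 × 10^-10) = 9.208
Using pH = pKa + log([base]/[acid]) with [base]/[acid] = 0.14/0.61:
pH = 9.208 + (-0.639) = 8.57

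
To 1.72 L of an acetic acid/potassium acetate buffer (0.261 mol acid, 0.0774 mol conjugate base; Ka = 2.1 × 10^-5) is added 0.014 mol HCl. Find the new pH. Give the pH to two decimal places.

After neutralization: n(CH3COOH) = 0.275 mol, n(CH3COO-) = 0.0634 mol.
pKa = −log(2.1 × 10^-5) = 4.678
pH = pKa + log([A⁻]/[HA]) = 4.678 + log(0.0634/0.275) = 4.678 -0.637

pH = 4.04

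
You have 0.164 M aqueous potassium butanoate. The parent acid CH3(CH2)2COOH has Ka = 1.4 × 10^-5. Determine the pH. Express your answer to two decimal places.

CH3(CH2)2COO- is the conjugate base of the weak acid CH3(CH2)2COOH.
Kb = Kw/Ka = 1.0×10^-14 / 1.4 × 10^-5 = 7.14 × 10^-10
From the ICE table, Kb = x²/(0.164 − x) = 7.14 × 10^-10.
Neglecting x in the denominator: x = √(7.14 × 10^-10 × 0.164) = 1.08 × 10^-5 M
pOH = −log(1.08 × 10^-5) = 4.97; pH = 14.00 − 4.97 = 9.03

pH = 9.03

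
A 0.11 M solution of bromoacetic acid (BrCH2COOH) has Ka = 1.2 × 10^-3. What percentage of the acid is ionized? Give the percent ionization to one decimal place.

BrCH2COOH ⇌ BrCH2COO- + H+; let x = [H+] at equilibrium.
Solve x² + 0.0012x − 0.000132 = 0 → x = 1.09 × 10^-2 M
% ionization = x/C₀ × 100% = 1.09 × 10^-2/0.11 × 100% = 9.9%

9.9%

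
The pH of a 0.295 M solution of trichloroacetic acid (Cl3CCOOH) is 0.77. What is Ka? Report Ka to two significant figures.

Ka = 2.3 × 10^-1

[H+] = 10^(-0.77) = 1.70 × 10^-1 M
At equilibrium [HA] = 0.295 − 1.70 × 10^-1 = 1.25 × 10^-1 M
Ka = [H+][A-]/[HA] = (1.70 × 10^-1)² / 1.25 × 10^-1 = 2.3 × 10^-1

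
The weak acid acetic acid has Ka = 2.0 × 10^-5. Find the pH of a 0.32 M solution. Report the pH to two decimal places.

pH = 2.60

CH3COOH ⇌ CH3COO- + H+
From the ICE table, Ka = [H+]²/(0.32 − [H+]) = 2.0 × 10^-5.
Since Ka ≪ C₀, [H+] ≈ √(Ka·C₀) = 2.53 × 10^-3 M.
pH = −log(2.53 × 10^-3) = 2.60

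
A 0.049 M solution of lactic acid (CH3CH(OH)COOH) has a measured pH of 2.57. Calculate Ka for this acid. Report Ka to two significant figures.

Ka = 1.6 × 10^-4

[H+] = 10^(-2.57) = 2.69 × 10^-3 M
At equilibrium [HA] = 0.049 − 2.69 × 10^-3 = 4.63 × 10^-2 M
Ka = [H+][A-]/[HA] = (2.69 × 10^-3)² / 4.63 × 10^-2 = 1.6 × 10^-4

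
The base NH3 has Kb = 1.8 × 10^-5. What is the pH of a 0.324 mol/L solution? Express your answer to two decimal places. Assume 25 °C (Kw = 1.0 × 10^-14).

pH = 11.38

NH3 + H2O ⇌ NH4+ + OH-
From the ICE table, Kb = [OH-]²/(0.324 − [OH-]) = 1.8 × 10^-5.
Assume [OH-] ≪ 0.324: [OH-] ≈ √(1.8 × 10^-5 × 0.324) = 2.41 × 10^-3 M
pOH = 2.62, so pH = 14.00 − pOH = 11.38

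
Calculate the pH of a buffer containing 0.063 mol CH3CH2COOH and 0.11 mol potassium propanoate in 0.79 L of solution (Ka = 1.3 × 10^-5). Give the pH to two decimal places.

pKa = −log(1.3 × 10^-5) = 4.886
Using pH = pKa + log([base]/[acid]) with [base]/[acid] = 0.11/0.063:
pH = 4.886 + (+0.242) = 5.13

pH = 5.13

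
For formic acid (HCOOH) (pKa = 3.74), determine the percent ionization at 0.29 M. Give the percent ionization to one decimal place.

2.5%

HCOOH ⇌ HCOO- + H+; let x = [H+] at equilibrium.
Ka = 10^(−3.74) = 1.82 × 10^-4
x ≈ √(Ka·C₀) = √(1.82 × 10^-4 × 0.29) = 7.26 × 10^-3 M
Fraction ionized = 7.26 × 10^-3 / 0.29 = 0.0250 → 2.5%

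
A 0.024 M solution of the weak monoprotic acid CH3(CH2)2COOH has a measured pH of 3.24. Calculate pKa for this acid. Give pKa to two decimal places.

[H+] = 10^(-3.24) = 5.75 × 10^-4 M
At equilibrium [HA] = 0.024 − 5.75 × 10^-4 = 2.34 × 10^-2 M
Ka = [H+][A-]/[HA] = (5.75 × 10^-4)² / 2.34 × 10^-2 = 1.41 × 10^-5
pKa = -log(1.41 × 10^-5) = 4.85

pKa = 4.85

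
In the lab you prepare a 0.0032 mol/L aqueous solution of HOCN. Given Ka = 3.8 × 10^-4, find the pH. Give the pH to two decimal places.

pH = 3.03

HOCN ⇌ OCN- + H+
Ka = [H+]²/(0.0032 − [H+]) = 3.8 × 10^-4
The 5% rule fails; solving [H+]² + Ka·[H+] − Ka·C₀ = 0 exactly:
[H+] = (−Ka + √(Ka² + 4·Ka·C₀))/2 = 9.29 × 10^-4 M
pH = −log[H+] = −log(9.29 × 10^-4) = 3.03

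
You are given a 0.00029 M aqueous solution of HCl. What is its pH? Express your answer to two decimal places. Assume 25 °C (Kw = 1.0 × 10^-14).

pH = 3.54

HCl is a strong acid and dissociates completely, so [H+] = 0.00029 M.
pH = -log(0.00029) = 3.54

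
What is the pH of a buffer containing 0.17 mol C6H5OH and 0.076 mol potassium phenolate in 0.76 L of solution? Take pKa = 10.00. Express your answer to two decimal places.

Henderson–Hasselbalch: pH = pKa + log([C6H5O-]/[C6H5OH]) = 10.00 + log(0.076/0.17)
pH = 10.00 + (-0.350) = 9.65

pH = 9.65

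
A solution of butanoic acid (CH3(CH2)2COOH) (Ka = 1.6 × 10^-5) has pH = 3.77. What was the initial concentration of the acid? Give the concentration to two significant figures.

C₀ = 2.0 × 10^-3 M

[H+] = 10^(-3.77) = 1.70 × 10^-4 M = x
Ka = x²/(C₀ − x) ⇒ C₀ = x + x²/Ka
C₀ = 1.70 × 10^-4 + (1.70 × 10^-4)²/(1.6 × 10^-5) = 1.98 × 10^-3 M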